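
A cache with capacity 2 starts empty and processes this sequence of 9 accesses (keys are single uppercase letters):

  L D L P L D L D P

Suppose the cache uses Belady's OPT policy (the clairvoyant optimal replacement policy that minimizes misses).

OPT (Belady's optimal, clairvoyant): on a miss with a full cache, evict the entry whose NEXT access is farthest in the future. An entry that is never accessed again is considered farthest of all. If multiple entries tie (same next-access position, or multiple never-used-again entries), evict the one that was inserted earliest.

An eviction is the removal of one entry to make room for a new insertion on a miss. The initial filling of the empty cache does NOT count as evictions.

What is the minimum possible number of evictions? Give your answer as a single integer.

OPT (Belady) simulation (capacity=2):
  1. access L: MISS. Cache: [L]
  2. access D: MISS. Cache: [L D]
  3. access L: HIT. Next use of L: step 5. Cache: [L D]
  4. access P: MISS, evict D (next use: step 6). Cache: [L P]
  5. access L: HIT. Next use of L: step 7. Cache: [L P]
  6. access D: MISS, evict P (next use: step 9). Cache: [L D]
  7. access L: HIT. Next use of L: never. Cache: [L D]
  8. access D: HIT. Next use of D: never. Cache: [L D]
  9. access P: MISS, evict L (next use: never). Cache: [D P]
Total: 4 hits, 5 misses, 3 evictions

Answer: 3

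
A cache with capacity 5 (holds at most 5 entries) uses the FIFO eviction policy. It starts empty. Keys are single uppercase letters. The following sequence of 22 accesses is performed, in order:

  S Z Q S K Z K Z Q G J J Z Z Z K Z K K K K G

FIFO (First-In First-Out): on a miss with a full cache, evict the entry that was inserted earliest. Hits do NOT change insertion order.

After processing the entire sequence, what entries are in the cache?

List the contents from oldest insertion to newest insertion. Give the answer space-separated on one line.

FIFO simulation (capacity=5):
  1. access S: MISS. Cache (old->new): [S]
  2. access Z: MISS. Cache (old->new): [S Z]
  3. access Q: MISS. Cache (old->new): [S Z Q]
  4. access S: HIT. Cache (old->new): [S Z Q]
  5. access K: MISS. Cache (old->new): [S Z Q K]
  6. access Z: HIT. Cache (old->new): [S Z Q K]
  7. access K: HIT. Cache (old->new): [S Z Q K]
  8. access Z: HIT. Cache (old->new): [S Z Q K]
  9. access Q: HIT. Cache (old->new): [S Z Q K]
  10. access G: MISS. Cache (old->new): [S Z Q K G]
  11. access J: MISS, evict S. Cache (old->new): [Z Q K G J]
  12. access J: HIT. Cache (old->new): [Z Q K G J]
  13. access Z: HIT. Cache (old->new): [Z Q K G J]
  14. access Z: HIT. Cache (old->new): [Z Q K G J]
  15. access Z: HIT. Cache (old->new): [Z Q K G J]
  16. access K: HIT. Cache (old->new): [Z Q K G J]
  17. access Z: HIT. Cache (old->new): [Z Q K G J]
  18. access K: HIT. Cache (old->new): [Z Q K G J]
  19. access K: HIT. Cache (old->new): [Z Q K G J]
  20. access K: HIT. Cache (old->new): [Z Q K G J]
  21. access K: HIT. Cache (old->new): [Z Q K G J]
  22. access G: HIT. Cache (old->new): [Z Q K G J]
Total: 16 hits, 6 misses, 1 evictions

Answer: Z Q K G J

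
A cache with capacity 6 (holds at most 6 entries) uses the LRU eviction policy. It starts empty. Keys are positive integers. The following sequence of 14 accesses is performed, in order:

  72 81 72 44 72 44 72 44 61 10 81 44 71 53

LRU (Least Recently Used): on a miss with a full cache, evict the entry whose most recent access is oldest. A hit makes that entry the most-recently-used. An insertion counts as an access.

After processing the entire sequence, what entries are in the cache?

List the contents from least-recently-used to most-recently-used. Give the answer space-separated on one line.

LRU simulation (capacity=6):
  1. access 72: MISS. Cache (LRU->MRU): [72]
  2. access 81: MISS. Cache (LRU->MRU): [72 81]
  3. access 72: HIT. Cache (LRU->MRU): [81 72]
  4. access 44: MISS. Cache (LRU->MRU): [81 72 44]
  5. access 72: HIT. Cache (LRU->MRU): [81 44 72]
  6. access 44: HIT. Cache (LRU->MRU): [81 72 44]
  7. access 72: HIT. Cache (LRU->MRU): [81 44 72]
  8. access 44: HIT. Cache (LRU->MRU): [81 72 44]
  9. access 61: MISS. Cache (LRU->MRU): [81 72 44 61]
  10. access 10: MISS. Cache (LRU->MRU): [81 72 44 61 10]
  11. access 81: HIT. Cache (LRU->MRU): [72 44 61 10 81]
  12. access 44: HIT. Cache (LRU->MRU): [72 61 10 81 44]
  13. access 71: MISS. Cache (LRU->MRU): [72 61 10 81 44 71]
  14. access 53: MISS, evict 72. Cache (LRU->MRU): [61 10 81 44 71 53]
Total: 7 hits, 7 misses, 1 evictions

Answer: 61 10 81 44 71 53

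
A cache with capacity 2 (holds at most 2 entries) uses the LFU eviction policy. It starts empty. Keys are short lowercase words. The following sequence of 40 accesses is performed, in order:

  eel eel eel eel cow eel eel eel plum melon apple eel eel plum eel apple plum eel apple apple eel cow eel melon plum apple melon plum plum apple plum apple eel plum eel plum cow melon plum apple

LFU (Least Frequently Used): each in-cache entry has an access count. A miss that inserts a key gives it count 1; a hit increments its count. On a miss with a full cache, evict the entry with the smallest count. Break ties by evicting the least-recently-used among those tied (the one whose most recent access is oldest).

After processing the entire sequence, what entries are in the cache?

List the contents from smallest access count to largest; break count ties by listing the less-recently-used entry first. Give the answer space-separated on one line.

Answer: apple eel

Derivation:
LFU simulation (capacity=2):
  1. access eel: MISS. Cache: [eel(c=1)]
  2. access eel: HIT, count now 2. Cache: [eel(c=2)]
  3. access eel: HIT, count now 3. Cache: [eel(c=3)]
  4. access eel: HIT, count now 4. Cache: [eel(c=4)]
  5. access cow: MISS. Cache: [cow(c=1) eel(c=4)]
  6. access eel: HIT, count now 5. Cache: [cow(c=1) eel(c=5)]
  7. access eel: HIT, count now 6. Cache: [cow(c=1) eel(c=6)]
  8. access eel: HIT, count now 7. Cache: [cow(c=1) eel(c=7)]
  9. access plum: MISS, evict cow(c=1). Cache: [plum(c=1) eel(c=7)]
  10. access melon: MISS, evict plum(c=1). Cache: [melon(c=1) eel(c=7)]
  11. access apple: MISS, evict melon(c=1). Cache: [apple(c=1) eel(c=7)]
  12. access eel: HIT, count now 8. Cache: [apple(c=1) eel(c=8)]
  13. access eel: HIT, count now 9. Cache: [apple(c=1) eel(c=9)]
  14. access plum: MISS, evict apple(c=1). Cache: [plum(c=1) eel(c=9)]
  15. access eel: HIT, count now 10. Cache: [plum(c=1) eel(c=10)]
  16. access apple: MISS, evict plum(c=1). Cache: [apple(c=1) eel(c=10)]
  17. access plum: MISS, evict apple(c=1). Cache: [plum(c=1) eel(c=10)]
  18. access eel: HIT, count now 11. Cache: [plum(c=1) eel(c=11)]
  19. access apple: MISS, evict plum(c=1). Cache: [apple(c=1) eel(c=11)]
  20. access apple: HIT, count now 2. Cache: [apple(c=2) eel(c=11)]
  21. access eel: HIT, count now 12. Cache: [apple(c=2) eel(c=12)]
  22. access cow: MISS, evict apple(c=2). Cache: [cow(c=1) eel(c=12)]
  23. access eel: HIT, count now 13. Cache: [cow(c=1) eel(c=13)]
  24. access melon: MISS, evict cow(c=1). Cache: [melon(c=1) eel(c=13)]
  25. access plum: MISS, evict melon(c=1). Cache: [plum(c=1) eel(c=13)]
  26. access apple: MISS, evict plum(c=1). Cache: [apple(c=1) eel(c=13)]
  27. access melon: MISS, evict apple(c=1). Cache: [melon(c=1) eel(c=13)]
  28. access plum: MISS, evict melon(c=1). Cache: [plum(c=1) eel(c=13)]
  29. access plum: HIT, count now 2. Cache: [plum(c=2) eel(c=13)]
  30. access apple: MISS, evict plum(c=2). Cache: [apple(c=1) eel(c=13)]
  31. access plum: MISS, evict apple(c=1). Cache: [plum(c=1) eel(c=13)]
  32. access apple: MISS, evict plum(c=1). Cache: [apple(c=1) eel(c=13)]
  33. access eel: HIT, count now 14. Cache: [apple(c=1) eel(c=14)]
  34. access plum: MISS, evict apple(c=1). Cache: [plum(c=1) eel(c=14)]
  35. access eel: HIT, count now 15. Cache: [plum(c=1) eel(c=15)]
  36. access plum: HIT, count now 2. Cache: [plum(c=2) eel(c=15)]
  37. access cow: MISS, evict plum(c=2). Cache: [cow(c=1) eel(c=15)]
  38. access melon: MISS, evict cow(c=1). Cache: [melon(c=1) eel(c=15)]
  39. access plum: MISS, evict melon(c=1). Cache: [plum(c=1) eel(c=15)]
  40. access apple: MISS, evict plum(c=1). Cache: [apple(c=1) eel(c=15)]
Total: 17 hits, 23 misses, 21 evictions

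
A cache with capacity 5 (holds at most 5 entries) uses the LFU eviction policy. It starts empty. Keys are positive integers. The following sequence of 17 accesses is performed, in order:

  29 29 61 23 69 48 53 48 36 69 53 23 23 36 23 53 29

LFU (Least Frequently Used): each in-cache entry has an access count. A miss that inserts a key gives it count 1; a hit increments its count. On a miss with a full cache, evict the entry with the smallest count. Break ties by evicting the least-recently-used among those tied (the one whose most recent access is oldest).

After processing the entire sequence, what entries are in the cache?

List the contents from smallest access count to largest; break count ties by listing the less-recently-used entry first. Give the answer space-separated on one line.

Answer: 29 48 69 23 53

Derivation:
LFU simulation (capacity=5):
  1. access 29: MISS. Cache: [29(c=1)]
  2. access 29: HIT, count now 2. Cache: [29(c=2)]
  3. access 61: MISS. Cache: [61(c=1) 29(c=2)]
  4. access 23: MISS. Cache: [61(c=1) 23(c=1) 29(c=2)]
  5. access 69: MISS. Cache: [61(c=1) 23(c=1) 69(c=1) 29(c=2)]
  6. access 48: MISS. Cache: [61(c=1) 23(c=1) 69(c=1) 48(c=1) 29(c=2)]
  7. access 53: MISS, evict 61(c=1). Cache: [23(c=1) 69(c=1) 48(c=1) 53(c=1) 29(c=2)]
  8. access 48: HIT, count now 2. Cache: [23(c=1) 69(c=1) 53(c=1) 29(c=2) 48(c=2)]
  9. access 36: MISS, evict 23(c=1). Cache: [69(c=1) 53(c=1) 36(c=1) 29(c=2) 48(c=2)]
  10. access 69: HIT, count now 2. Cache: [53(c=1) 36(c=1) 29(c=2) 48(c=2) 69(c=2)]
  11. access 53: HIT, count now 2. Cache: [36(c=1) 29(c=2) 48(c=2) 69(c=2) 53(c=2)]
  12. access 23: MISS, evict 36(c=1). Cache: [23(c=1) 29(c=2) 48(c=2) 69(c=2) 53(c=2)]
  13. access 23: HIT, count now 2. Cache: [29(c=2) 48(c=2) 69(c=2) 53(c=2) 23(c=2)]
  14. access 36: MISS, evict 29(c=2). Cache: [36(c=1) 48(c=2) 69(c=2) 53(c=2) 23(c=2)]
  15. access 23: HIT, count now 3. Cache: [36(c=1) 48(c=2) 69(c=2) 53(c=2) 23(c=3)]
  16. access 53: HIT, count now 3. Cache: [36(c=1) 48(c=2) 69(c=2) 23(c=3) 53(c=3)]
  17. access 29: MISS, evict 36(c=1). Cache: [29(c=1) 48(c=2) 69(c=2) 23(c=3) 53(c=3)]
Total: 7 hits, 10 misses, 5 evictions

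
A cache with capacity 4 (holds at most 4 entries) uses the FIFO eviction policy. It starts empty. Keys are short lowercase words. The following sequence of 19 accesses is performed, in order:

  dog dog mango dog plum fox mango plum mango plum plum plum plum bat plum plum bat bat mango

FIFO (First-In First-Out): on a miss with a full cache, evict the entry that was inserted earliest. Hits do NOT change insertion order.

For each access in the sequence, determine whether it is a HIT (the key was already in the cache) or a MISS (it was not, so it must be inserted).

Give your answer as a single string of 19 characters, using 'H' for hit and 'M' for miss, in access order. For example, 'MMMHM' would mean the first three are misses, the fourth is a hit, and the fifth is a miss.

FIFO simulation (capacity=4):
  1. access dog: MISS. Cache (old->new): [dog]
  2. access dog: HIT. Cache (old->new): [dog]
  3. access mango: MISS. Cache (old->new): [dog mango]
  4. access dog: HIT. Cache (old->new): [dog mango]
  5. access plum: MISS. Cache (old->new): [dog mango plum]
  6. access fox: MISS. Cache (old->new): [dog mango plum fox]
  7. access mango: HIT. Cache (old->new): [dog mango plum fox]
  8. access plum: HIT. Cache (old->new): [dog mango plum fox]
  9. access mango: HIT. Cache (old->new): [dog mango plum fox]
  10. access plum: HIT. Cache (old->new): [dog mango plum fox]
  11. access plum: HIT. Cache (old->new): [dog mango plum fox]
  12. access plum: HIT. Cache (old->new): [dog mango plum fox]
  13. access plum: HIT. Cache (old->new): [dog mango plum fox]
  14. access bat: MISS, evict dog. Cache (old->new): [mango plum fox bat]
  15. access plum: HIT. Cache (old->new): [mango plum fox bat]
  16. access plum: HIT. Cache (old->new): [mango plum fox bat]
  17. access bat: HIT. Cache (old->new): [mango plum fox bat]
  18. access bat: HIT. Cache (old->new): [mango plum fox bat]
  19. access mango: HIT. Cache (old->new): [mango plum fox bat]
Total: 14 hits, 5 misses, 1 evictions

Answer: MHMHMMHHHHHHHMHHHHH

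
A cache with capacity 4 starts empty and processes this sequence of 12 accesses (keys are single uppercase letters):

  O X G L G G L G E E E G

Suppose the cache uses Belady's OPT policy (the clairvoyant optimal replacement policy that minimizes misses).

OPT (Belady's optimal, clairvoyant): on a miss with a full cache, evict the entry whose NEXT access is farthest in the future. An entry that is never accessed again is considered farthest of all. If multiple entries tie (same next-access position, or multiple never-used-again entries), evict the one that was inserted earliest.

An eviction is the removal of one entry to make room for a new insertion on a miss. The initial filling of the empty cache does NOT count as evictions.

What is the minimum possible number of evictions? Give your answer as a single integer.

OPT (Belady) simulation (capacity=4):
  1. access O: MISS. Cache: [O]
  2. access X: MISS. Cache: [O X]
  3. access G: MISS. Cache: [O X G]
  4. access L: MISS. Cache: [O X G L]
  5. access G: HIT. Next use of G: step 6. Cache: [O X G L]
  6. access G: HIT. Next use of G: step 8. Cache: [O X G L]
  7. access L: HIT. Next use of L: never. Cache: [O X G L]
  8. access G: HIT. Next use of G: step 12. Cache: [O X G L]
  9. access E: MISS, evict O (next use: never). Cache: [X G L E]
  10. access E: HIT. Next use of E: step 11. Cache: [X G L E]
  11. access E: HIT. Next use of E: never. Cache: [X G L E]
  12. access G: HIT. Next use of G: never. Cache: [X G L E]
Total: 7 hits, 5 misses, 1 evictions

Answer: 1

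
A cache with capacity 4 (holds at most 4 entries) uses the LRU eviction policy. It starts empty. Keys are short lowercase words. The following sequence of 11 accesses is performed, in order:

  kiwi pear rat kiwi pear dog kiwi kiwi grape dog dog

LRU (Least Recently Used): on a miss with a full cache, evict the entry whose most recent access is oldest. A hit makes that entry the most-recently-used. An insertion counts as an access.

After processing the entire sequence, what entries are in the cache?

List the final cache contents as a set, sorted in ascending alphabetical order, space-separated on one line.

LRU simulation (capacity=4):
  1. access kiwi: MISS. Cache (LRU->MRU): [kiwi]
  2. access pear: MISS. Cache (LRU->MRU): [kiwi pear]
  3. access rat: MISS. Cache (LRU->MRU): [kiwi pear rat]
  4. access kiwi: HIT. Cache (LRU->MRU): [pear rat kiwi]
  5. access pear: HIT. Cache (LRU->MRU): [rat kiwi pear]
  6. access dog: MISS. Cache (LRU->MRU): [rat kiwi pear dog]
  7. access kiwi: HIT. Cache (LRU->MRU): [rat pear dog kiwi]
  8. access kiwi: HIT. Cache (LRU->MRU): [rat pear dog kiwi]
  9. access grape: MISS, evict rat. Cache (LRU->MRU): [pear dog kiwi grape]
  10. access dog: HIT. Cache (LRU->MRU): [pear kiwi grape dog]
  11. access dog: HIT. Cache (LRU->MRU): [pear kiwi grape dog]
Total: 6 hits, 5 misses, 1 evictions

Answer: dog grape kiwi pear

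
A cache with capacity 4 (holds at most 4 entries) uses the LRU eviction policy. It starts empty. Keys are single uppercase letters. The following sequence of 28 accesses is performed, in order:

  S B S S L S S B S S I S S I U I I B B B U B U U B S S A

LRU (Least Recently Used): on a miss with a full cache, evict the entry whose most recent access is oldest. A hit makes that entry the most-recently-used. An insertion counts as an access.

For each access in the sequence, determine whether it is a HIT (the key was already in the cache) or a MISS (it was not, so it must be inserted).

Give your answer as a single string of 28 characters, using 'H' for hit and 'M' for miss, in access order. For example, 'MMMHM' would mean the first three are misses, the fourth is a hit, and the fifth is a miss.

LRU simulation (capacity=4):
  1. access S: MISS. Cache (LRU->MRU): [S]
  2. access B: MISS. Cache (LRU->MRU): [S B]
  3. access S: HIT. Cache (LRU->MRU): [B S]
  4. access S: HIT. Cache (LRU->MRU): [B S]
  5. access L: MISS. Cache (LRU->MRU): [B S L]
  6. access S: HIT. Cache (LRU->MRU): [B L S]
  7. access S: HIT. Cache (LRU->MRU): [B L S]
  8. access B: HIT. Cache (LRU->MRU): [L S B]
  9. access S: HIT. Cache (LRU->MRU): [L B S]
  10. access S: HIT. Cache (LRU->MRU): [L B S]
  11. access I: MISS. Cache (LRU->MRU): [L B S I]
  12. access S: HIT. Cache (LRU->MRU): [L B I S]
  13. access S: HIT. Cache (LRU->MRU): [L B I S]
  14. access I: HIT. Cache (LRU->MRU): [L B S I]
  15. access U: MISS, evict L. Cache (LRU->MRU): [B S I U]
  16. access I: HIT. Cache (LRU->MRU): [B S U I]
  17. access I: HIT. Cache (LRU->MRU): [B S U I]
  18. access B: HIT. Cache (LRU->MRU): [S U I B]
  19. access B: HIT. Cache (LRU->MRU): [S U I B]
  20. access B: HIT. Cache (LRU->MRU): [S U I B]
  21. access U: HIT. Cache (LRU->MRU): [S I B U]
  22. access B: HIT. Cache (LRU->MRU): [S I U B]
  23. access U: HIT. Cache (LRU->MRU): [S I B U]
  24. access U: HIT. Cache (LRU->MRU): [S I B U]
  25. access B: HIT. Cache (LRU->MRU): [S I U B]
  26. access S: HIT. Cache (LRU->MRU): [I U B S]
  27. access S: HIT. Cache (LRU->MRU): [I U B S]
  28. access A: MISS, evict I. Cache (LRU->MRU): [U B S A]
Total: 22 hits, 6 misses, 2 evictions

Answer: MMHHMHHHHHMHHHMHHHHHHHHHHHHM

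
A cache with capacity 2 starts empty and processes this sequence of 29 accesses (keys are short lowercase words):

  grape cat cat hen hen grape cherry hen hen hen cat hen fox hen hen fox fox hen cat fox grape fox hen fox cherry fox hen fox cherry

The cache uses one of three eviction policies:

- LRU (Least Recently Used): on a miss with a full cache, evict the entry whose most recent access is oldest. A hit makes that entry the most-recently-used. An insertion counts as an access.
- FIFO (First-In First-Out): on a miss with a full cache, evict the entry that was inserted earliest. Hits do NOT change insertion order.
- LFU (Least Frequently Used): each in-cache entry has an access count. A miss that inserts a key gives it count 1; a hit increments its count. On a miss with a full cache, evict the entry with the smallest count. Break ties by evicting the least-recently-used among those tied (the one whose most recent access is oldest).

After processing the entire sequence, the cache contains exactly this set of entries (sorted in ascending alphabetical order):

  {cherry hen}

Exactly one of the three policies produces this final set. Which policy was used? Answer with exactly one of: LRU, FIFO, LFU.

Answer: LFU

Derivation:
Simulating under each policy and comparing final sets:
  LRU: final set = {cherry fox} -> differs
  FIFO: final set = {cherry fox} -> differs
  LFU: final set = {cherry hen} -> MATCHES target
Only LFU produces the target set.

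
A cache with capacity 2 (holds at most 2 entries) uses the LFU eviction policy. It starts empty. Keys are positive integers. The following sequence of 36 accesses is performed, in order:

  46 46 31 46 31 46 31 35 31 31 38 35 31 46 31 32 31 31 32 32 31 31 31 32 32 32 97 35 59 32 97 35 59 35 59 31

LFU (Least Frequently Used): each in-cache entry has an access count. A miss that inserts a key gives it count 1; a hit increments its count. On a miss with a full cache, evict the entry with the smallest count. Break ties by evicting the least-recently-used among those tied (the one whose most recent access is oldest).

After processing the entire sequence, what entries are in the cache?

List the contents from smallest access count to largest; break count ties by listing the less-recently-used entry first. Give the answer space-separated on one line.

Answer: 31 46

Derivation:
LFU simulation (capacity=2):
  1. access 46: MISS. Cache: [46(c=1)]
  2. access 46: HIT, count now 2. Cache: [46(c=2)]
  3. access 31: MISS. Cache: [31(c=1) 46(c=2)]
  4. access 46: HIT, count now 3. Cache: [31(c=1) 46(c=3)]
  5. access 31: HIT, count now 2. Cache: [31(c=2) 46(c=3)]
  6. access 46: HIT, count now 4. Cache: [31(c=2) 46(c=4)]
  7. access 31: HIT, count now 3. Cache: [31(c=3) 46(c=4)]
  8. access 35: MISS, evict 31(c=3). Cache: [35(c=1) 46(c=4)]
  9. access 31: MISS, evict 35(c=1). Cache: [31(c=1) 46(c=4)]
  10. access 31: HIT, count now 2. Cache: [31(c=2) 46(c=4)]
  11. access 38: MISS, evict 31(c=2). Cache: [38(c=1) 46(c=4)]
  12. access 35: MISS, evict 38(c=1). Cache: [35(c=1) 46(c=4)]
  13. access 31: MISS, evict 35(c=1). Cache: [31(c=1) 46(c=4)]
  14. access 46: HIT, count now 5. Cache: [31(c=1) 46(c=5)]
  15. access 31: HIT, count now 2. Cache: [31(c=2) 46(c=5)]
  16. access 32: MISS, evict 31(c=2). Cache: [32(c=1) 46(c=5)]
  17. access 31: MISS, evict 32(c=1). Cache: [31(c=1) 46(c=5)]
  18. access 31: HIT, count now 2. Cache: [31(c=2) 46(c=5)]
  19. access 32: MISS, evict 31(c=2). Cache: [32(c=1) 46(c=5)]
  20. access 32: HIT, count now 2. Cache: [32(c=2) 46(c=5)]
  21. access 31: MISS, evict 32(c=2). Cache: [31(c=1) 46(c=5)]
  22. access 31: HIT, count now 2. Cache: [31(c=2) 46(c=5)]
  23. access 31: HIT, count now 3. Cache: [31(c=3) 46(c=5)]
  24. access 32: MISS, evict 31(c=3). Cache: [32(c=1) 46(c=5)]
  25. access 32: HIT, count now 2. Cache: [32(c=2) 46(c=5)]
  26. access 32: HIT, count now 3. Cache: [32(c=3) 46(c=5)]
  27. access 97: MISS, evict 32(c=3). Cache: [97(c=1) 46(c=5)]
  28. access 35: MISS, evict 97(c=1). Cache: [35(c=1) 46(c=5)]
  29. access 59: MISS, evict 35(c=1). Cache: [59(c=1) 46(c=5)]
  30. access 32: MISS, evict 59(c=1). Cache: [32(c=1) 46(c=5)]
  31. access 97: MISS, evict 32(c=1). Cache: [97(c=1) 46(c=5)]
  32. access 35: MISS, evict 97(c=1). Cache: [35(c=1) 46(c=5)]
  33. access 59: MISS, evict 35(c=1). Cache: [59(c=1) 46(c=5)]
  34. access 35: MISS, evict 59(c=1). Cache: [35(c=1) 46(c=5)]
  35. access 59: MISS, evict 35(c=1). Cache: [59(c=1) 46(c=5)]
  36. access 31: MISS, evict 59(c=1). Cache: [31(c=1) 46(c=5)]
Total: 14 hits, 22 misses, 20 evictions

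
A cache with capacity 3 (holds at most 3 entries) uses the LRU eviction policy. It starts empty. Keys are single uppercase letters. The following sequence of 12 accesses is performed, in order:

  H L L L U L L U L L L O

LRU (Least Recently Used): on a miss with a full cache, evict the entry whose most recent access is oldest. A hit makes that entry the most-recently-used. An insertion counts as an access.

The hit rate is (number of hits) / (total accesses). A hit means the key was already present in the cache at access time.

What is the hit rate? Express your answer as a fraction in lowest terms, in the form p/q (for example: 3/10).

LRU simulation (capacity=3):
  1. access H: MISS. Cache (LRU->MRU): [H]
  2. access L: MISS. Cache (LRU->MRU): [H L]
  3. access L: HIT. Cache (LRU->MRU): [H L]
  4. access L: HIT. Cache (LRU->MRU): [H L]
  5. access U: MISS. Cache (LRU->MRU): [H L U]
  6. access L: HIT. Cache (LRU->MRU): [H U L]
  7. access L: HIT. Cache (LRU->MRU): [H U L]
  8. access U: HIT. Cache (LRU->MRU): [H L U]
  9. access L: HIT. Cache (LRU->MRU): [H U L]
  10. access L: HIT. Cache (LRU->MRU): [H U L]
  11. access L: HIT. Cache (LRU->MRU): [H U L]
  12. access O: MISS, evict H. Cache (LRU->MRU): [U L O]
Total: 8 hits, 4 misses, 1 evictions

Hit rate = 8/12 = 2/3

Answer: 2/3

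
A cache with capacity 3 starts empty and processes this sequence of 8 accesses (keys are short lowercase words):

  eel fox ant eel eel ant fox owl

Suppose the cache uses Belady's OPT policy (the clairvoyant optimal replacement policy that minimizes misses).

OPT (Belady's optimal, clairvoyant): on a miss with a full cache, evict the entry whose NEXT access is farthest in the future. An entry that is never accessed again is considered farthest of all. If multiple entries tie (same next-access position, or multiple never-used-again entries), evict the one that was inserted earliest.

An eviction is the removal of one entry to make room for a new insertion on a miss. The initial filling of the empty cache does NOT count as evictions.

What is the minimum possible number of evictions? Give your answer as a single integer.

OPT (Belady) simulation (capacity=3):
  1. access eel: MISS. Cache: [eel]
  2. access fox: MISS. Cache: [eel fox]
  3. access ant: MISS. Cache: [eel fox ant]
  4. access eel: HIT. Next use of eel: step 5. Cache: [eel fox ant]
  5. access eel: HIT. Next use of eel: never. Cache: [eel fox ant]
  6. access ant: HIT. Next use of ant: never. Cache: [eel fox ant]
  7. access fox: HIT. Next use of fox: never. Cache: [eel fox ant]
  8. access owl: MISS, evict eel (next use: never). Cache: [fox ant owl]
Total: 4 hits, 4 misses, 1 evictions

Answer: 1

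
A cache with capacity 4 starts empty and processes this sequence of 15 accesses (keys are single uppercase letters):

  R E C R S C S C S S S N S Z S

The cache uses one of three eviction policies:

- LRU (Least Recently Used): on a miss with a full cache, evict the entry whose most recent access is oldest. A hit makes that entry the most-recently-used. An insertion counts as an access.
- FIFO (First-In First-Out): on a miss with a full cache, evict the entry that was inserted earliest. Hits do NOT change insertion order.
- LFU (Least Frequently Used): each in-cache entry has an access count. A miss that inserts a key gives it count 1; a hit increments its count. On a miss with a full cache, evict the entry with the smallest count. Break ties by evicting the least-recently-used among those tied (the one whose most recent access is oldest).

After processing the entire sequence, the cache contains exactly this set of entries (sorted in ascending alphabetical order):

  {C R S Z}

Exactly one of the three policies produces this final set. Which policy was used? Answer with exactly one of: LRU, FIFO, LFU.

Simulating under each policy and comparing final sets:
  LRU: final set = {C N S Z} -> differs
  FIFO: final set = {C N S Z} -> differs
  LFU: final set = {C R S Z} -> MATCHES target
Only LFU produces the target set.

Answer: LFU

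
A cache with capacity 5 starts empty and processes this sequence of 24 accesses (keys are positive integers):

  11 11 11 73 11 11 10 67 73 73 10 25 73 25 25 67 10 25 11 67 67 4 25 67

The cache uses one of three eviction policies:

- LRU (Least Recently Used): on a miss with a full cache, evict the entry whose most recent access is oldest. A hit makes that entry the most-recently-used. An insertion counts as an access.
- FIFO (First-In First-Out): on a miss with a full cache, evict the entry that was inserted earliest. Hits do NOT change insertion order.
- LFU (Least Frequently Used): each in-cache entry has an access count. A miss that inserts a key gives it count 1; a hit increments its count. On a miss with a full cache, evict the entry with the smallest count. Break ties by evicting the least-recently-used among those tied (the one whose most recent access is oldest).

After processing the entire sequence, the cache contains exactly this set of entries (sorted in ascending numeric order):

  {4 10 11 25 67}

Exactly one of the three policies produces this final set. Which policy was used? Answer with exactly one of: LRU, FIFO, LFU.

Answer: LRU

Derivation:
Simulating under each policy and comparing final sets:
  LRU: final set = {4 10 11 25 67} -> MATCHES target
  FIFO: final set = {4 10 25 67 73} -> differs
  LFU: final set = {4 11 25 67 73} -> differs
Only LRU produces the target set.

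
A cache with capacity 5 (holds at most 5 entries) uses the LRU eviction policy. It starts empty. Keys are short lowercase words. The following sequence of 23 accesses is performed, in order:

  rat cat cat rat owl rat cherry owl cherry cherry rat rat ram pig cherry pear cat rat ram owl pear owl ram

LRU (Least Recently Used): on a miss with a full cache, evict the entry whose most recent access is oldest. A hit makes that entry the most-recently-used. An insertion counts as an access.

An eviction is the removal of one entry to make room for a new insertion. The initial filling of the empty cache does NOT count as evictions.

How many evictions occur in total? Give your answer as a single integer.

LRU simulation (capacity=5):
  1. access rat: MISS. Cache (LRU->MRU): [rat]
  2. access cat: MISS. Cache (LRU->MRU): [rat cat]
  3. access cat: HIT. Cache (LRU->MRU): [rat cat]
  4. access rat: HIT. Cache (LRU->MRU): [cat rat]
  5. access owl: MISS. Cache (LRU->MRU): [cat rat owl]
  6. access rat: HIT. Cache (LRU->MRU): [cat owl rat]
  7. access cherry: MISS. Cache (LRU->MRU): [cat owl rat cherry]
  8. access owl: HIT. Cache (LRU->MRU): [cat rat cherry owl]
  9. access cherry: HIT. Cache (LRU->MRU): [cat rat owl cherry]
  10. access cherry: HIT. Cache (LRU->MRU): [cat rat owl cherry]
  11. access rat: HIT. Cache (LRU->MRU): [cat owl cherry rat]
  12. access rat: HIT. Cache (LRU->MRU): [cat owl cherry rat]
  13. access ram: MISS. Cache (LRU->MRU): [cat owl cherry rat ram]
  14. access pig: MISS, evict cat. Cache (LRU->MRU): [owl cherry rat ram pig]
  15. access cherry: HIT. Cache (LRU->MRU): [owl rat ram pig cherry]
  16. access pear: MISS, evict owl. Cache (LRU->MRU): [rat ram pig cherry pear]
  17. access cat: MISS, evict rat. Cache (LRU->MRU): [ram pig cherry pear cat]
  18. access rat: MISS, evict ram. Cache (LRU->MRU): [pig cherry pear cat rat]
  19. access ram: MISS, evict pig. Cache (LRU->MRU): [cherry pear cat rat ram]
  20. access owl: MISS, evict cherry. Cache (LRU->MRU): [pear cat rat ram owl]
  21. access pear: HIT. Cache (LRU->MRU): [cat rat ram owl pear]
  22. access owl: HIT. Cache (LRU->MRU): [cat rat ram pear owl]
  23. access ram: HIT. Cache (LRU->MRU): [cat rat pear owl ram]
Total: 12 hits, 11 misses, 6 evictions

Answer: 6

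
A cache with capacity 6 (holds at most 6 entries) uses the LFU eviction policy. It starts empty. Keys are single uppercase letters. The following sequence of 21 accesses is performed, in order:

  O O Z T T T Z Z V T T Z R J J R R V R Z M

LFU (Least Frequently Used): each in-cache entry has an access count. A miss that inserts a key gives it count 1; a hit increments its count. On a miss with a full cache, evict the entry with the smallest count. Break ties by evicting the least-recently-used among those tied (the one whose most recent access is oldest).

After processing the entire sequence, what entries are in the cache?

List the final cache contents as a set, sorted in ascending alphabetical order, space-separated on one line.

LFU simulation (capacity=6):
  1. access O: MISS. Cache: [O(c=1)]
  2. access O: HIT, count now 2. Cache: [O(c=2)]
  3. access Z: MISS. Cache: [Z(c=1) O(c=2)]
  4. access T: MISS. Cache: [Z(c=1) T(c=1) O(c=2)]
  5. access T: HIT, count now 2. Cache: [Z(c=1) O(c=2) T(c=2)]
  6. access T: HIT, count now 3. Cache: [Z(c=1) O(c=2) T(c=3)]
  7. access Z: HIT, count now 2. Cache: [O(c=2) Z(c=2) T(c=3)]
  8. access Z: HIT, count now 3. Cache: [O(c=2) T(c=3) Z(c=3)]
  9. access V: MISS. Cache: [V(c=1) O(c=2) T(c=3) Z(c=3)]
  10. access T: HIT, count now 4. Cache: [V(c=1) O(c=2) Z(c=3) T(c=4)]
  11. access T: HIT, count now 5. Cache: [V(c=1) O(c=2) Z(c=3) T(c=5)]
  12. access Z: HIT, count now 4. Cache: [V(c=1) O(c=2) Z(c=4) T(c=5)]
  13. access R: MISS. Cache: [V(c=1) R(c=1) O(c=2) Z(c=4) T(c=5)]
  14. access J: MISS. Cache: [V(c=1) R(c=1) J(c=1) O(c=2) Z(c=4) T(c=5)]
  15. access J: HIT, count now 2. Cache: [V(c=1) R(c=1) O(c=2) J(c=2) Z(c=4) T(c=5)]
  16. access R: HIT, count now 2. Cache: [V(c=1) O(c=2) J(c=2) R(c=2) Z(c=4) T(c=5)]
  17. access R: HIT, count now 3. Cache: [V(c=1) O(c=2) J(c=2) R(c=3) Z(c=4) T(c=5)]
  18. access V: HIT, count now 2. Cache: [O(c=2) J(c=2) V(c=2) R(c=3) Z(c=4) T(c=5)]
  19. access R: HIT, count now 4. Cache: [O(c=2) J(c=2) V(c=2) Z(c=4) R(c=4) T(c=5)]
  20. access Z: HIT, count now 5. Cache: [O(c=2) J(c=2) V(c=2) R(c=4) T(c=5) Z(c=5)]
  21. access M: MISS, evict O(c=2). Cache: [M(c=1) J(c=2) V(c=2) R(c=4) T(c=5) Z(c=5)]
Total: 14 hits, 7 misses, 1 evictions

Answer: J M R T V Z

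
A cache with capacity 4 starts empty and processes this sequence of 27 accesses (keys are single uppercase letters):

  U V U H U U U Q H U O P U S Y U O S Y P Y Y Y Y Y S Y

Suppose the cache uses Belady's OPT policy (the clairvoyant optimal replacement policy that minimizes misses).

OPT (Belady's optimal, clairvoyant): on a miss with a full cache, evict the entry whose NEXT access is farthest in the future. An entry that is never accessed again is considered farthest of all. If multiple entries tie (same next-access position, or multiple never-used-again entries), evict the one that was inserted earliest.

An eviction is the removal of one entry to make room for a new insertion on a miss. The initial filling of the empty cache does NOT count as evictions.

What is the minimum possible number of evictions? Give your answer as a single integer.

Answer: 5

Derivation:
OPT (Belady) simulation (capacity=4):
  1. access U: MISS. Cache: [U]
  2. access V: MISS. Cache: [U V]
  3. access U: HIT. Next use of U: step 5. Cache: [U V]
  4. access H: MISS. Cache: [U V H]
  5. access U: HIT. Next use of U: step 6. Cache: [U V H]
  6. access U: HIT. Next use of U: step 7. Cache: [U V H]
  7. access U: HIT. Next use of U: step 10. Cache: [U V H]
  8. access Q: MISS. Cache: [U V H Q]
  9. access H: HIT. Next use of H: never. Cache: [U V H Q]
  10. access U: HIT. Next use of U: step 13. Cache: [U V H Q]
  11. access O: MISS, evict V (next use: never). Cache: [U H Q O]
  12. access P: MISS, evict H (next use: never). Cache: [U Q O P]
  13. access U: HIT. Next use of U: step 16. Cache: [U Q O P]
  14. access S: MISS, evict Q (next use: never). Cache: [U O P S]
  15. access Y: MISS, evict P (next use: step 20). Cache: [U O S Y]
  16. access U: HIT. Next use of U: never. Cache: [U O S Y]
  17. access O: HIT. Next use of O: never. Cache: [U O S Y]
  18. access S: HIT. Next use of S: step 26. Cache: [U O S Y]
  19. access Y: HIT. Next use of Y: step 21. Cache: [U O S Y]
  20. access P: MISS, evict U (next use: never). Cache: [O S Y P]
  21. access Y: HIT. Next use of Y: step 22. Cache: [O S Y P]
  22. access Y: HIT. Next use of Y: step 23. Cache: [O S Y P]
  23. access Y: HIT. Next use of Y: step 24. Cache: [O S Y P]
  24. access Y: HIT. Next use of Y: step 25. Cache: [O S Y P]
  25. access Y: HIT. Next use of Y: step 27. Cache: [O S Y P]
  26. access S: HIT. Next use of S: never. Cache: [O S Y P]
  27. access Y: HIT. Next use of Y: never. Cache: [O S Y P]
Total: 18 hits, 9 misses, 5 evictions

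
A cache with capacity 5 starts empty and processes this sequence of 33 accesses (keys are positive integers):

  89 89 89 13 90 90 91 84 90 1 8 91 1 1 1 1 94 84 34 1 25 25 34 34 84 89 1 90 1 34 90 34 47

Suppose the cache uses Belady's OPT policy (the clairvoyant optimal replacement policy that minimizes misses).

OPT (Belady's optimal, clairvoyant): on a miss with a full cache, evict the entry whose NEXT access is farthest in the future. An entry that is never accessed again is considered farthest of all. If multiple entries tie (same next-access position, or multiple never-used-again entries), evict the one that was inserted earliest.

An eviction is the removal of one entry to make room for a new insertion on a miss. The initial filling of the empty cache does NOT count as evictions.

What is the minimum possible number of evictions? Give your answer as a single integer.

Answer: 7

Derivation:
OPT (Belady) simulation (capacity=5):
  1. access 89: MISS. Cache: [89]
  2. access 89: HIT. Next use of 89: step 3. Cache: [89]
  3. access 89: HIT. Next use of 89: step 26. Cache: [89]
  4. access 13: MISS. Cache: [89 13]
  5. access 90: MISS. Cache: [89 13 90]
  6. access 90: HIT. Next use of 90: step 9. Cache: [89 13 90]
  7. access 91: MISS. Cache: [89 13 90 91]
  8. access 84: MISS. Cache: [89 13 90 91 84]
  9. access 90: HIT. Next use of 90: step 28. Cache: [89 13 90 91 84]
  10. access 1: MISS, evict 13 (next use: never). Cache: [89 90 91 84 1]
  11. access 8: MISS, evict 90 (next use: step 28). Cache: [89 91 84 1 8]
  12. access 91: HIT. Next use of 91: never. Cache: [89 91 84 1 8]
  13. access 1: HIT. Next use of 1: step 14. Cache: [89 91 84 1 8]
  14. access 1: HIT. Next use of 1: step 15. Cache: [89 91 84 1 8]
  15. access 1: HIT. Next use of 1: step 16. Cache: [89 91 84 1 8]
  16. access 1: HIT. Next use of 1: step 20. Cache: [89 91 84 1 8]
  17. access 94: MISS, evict 91 (next use: never). Cache: [89 84 1 8 94]
  18. access 84: HIT. Next use of 84: step 25. Cache: [89 84 1 8 94]
  19. access 34: MISS, evict 8 (next use: never). Cache: [89 84 1 94 34]
  20. access 1: HIT. Next use of 1: step 27. Cache: [89 84 1 94 34]
  21. access 25: MISS, evict 94 (next use: never). Cache: [89 84 1 34 25]
  22. access 25: HIT. Next use of 25: never. Cache: [89 84 1 34 25]
  23. access 34: HIT. Next use of 34: step 24. Cache: [89 84 1 34 25]
  24. access 34: HIT. Next use of 34: step 30. Cache: [89 84 1 34 25]
  25. access 84: HIT. Next use of 84: never. Cache: [89 84 1 34 25]
  26. access 89: HIT. Next use of 89: never. Cache: [89 84 1 34 25]
  27. access 1: HIT. Next use of 1: step 29. Cache: [89 84 1 34 25]
  28. access 90: MISS, evict 89 (next use: never). Cache: [84 1 34 25 90]
  29. access 1: HIT. Next use of 1: never. Cache: [84 1 34 25 90]
  30. access 34: HIT. Next use of 34: step 32. Cache: [84 1 34 25 90]
  31. access 90: HIT. Next use of 90: never. Cache: [84 1 34 25 90]
  32. access 34: HIT. Next use of 34: never. Cache: [84 1 34 25 90]
  33. access 47: MISS, evict 84 (next use: never). Cache: [1 34 25 90 47]
Total: 21 hits, 12 misses, 7 evictions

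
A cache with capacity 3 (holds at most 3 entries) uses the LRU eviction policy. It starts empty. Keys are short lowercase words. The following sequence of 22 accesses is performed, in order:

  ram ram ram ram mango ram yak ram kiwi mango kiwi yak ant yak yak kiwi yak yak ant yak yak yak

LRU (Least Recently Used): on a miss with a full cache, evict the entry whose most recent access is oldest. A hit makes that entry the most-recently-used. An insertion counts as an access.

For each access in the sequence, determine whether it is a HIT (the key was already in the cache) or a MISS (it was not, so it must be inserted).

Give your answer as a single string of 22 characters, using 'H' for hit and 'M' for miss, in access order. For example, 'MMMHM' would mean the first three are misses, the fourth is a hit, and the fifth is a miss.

Answer: MHHHMHMHMMHMMHHHHHHHHH

Derivation:
LRU simulation (capacity=3):
  1. access ram: MISS. Cache (LRU->MRU): [ram]
  2. access ram: HIT. Cache (LRU->MRU): [ram]
  3. access ram: HIT. Cache (LRU->MRU): [ram]
  4. access ram: HIT. Cache (LRU->MRU): [ram]
  5. access mango: MISS. Cache (LRU->MRU): [ram mango]
  6. access ram: HIT. Cache (LRU->MRU): [mango ram]
  7. access yak: MISS. Cache (LRU->MRU): [mango ram yak]
  8. access ram: HIT. Cache (LRU->MRU): [mango yak ram]
  9. access kiwi: MISS, evict mango. Cache (LRU->MRU): [yak ram kiwi]
  10. access mango: MISS, evict yak. Cache (LRU->MRU): [ram kiwi mango]
  11. access kiwi: HIT. Cache (LRU->MRU): [ram mango kiwi]
  12. access yak: MISS, evict ram. Cache (LRU->MRU): [mango kiwi yak]
  13. access ant: MISS, evict mango. Cache (LRU->MRU): [kiwi yak ant]
  14. access yak: HIT. Cache (LRU->MRU): [kiwi ant yak]
  15. access yak: HIT. Cache (LRU->MRU): [kiwi ant yak]
  16. access kiwi: HIT. Cache (LRU->MRU): [ant yak kiwi]
  17. access yak: HIT. Cache (LRU->MRU): [ant kiwi yak]
  18. access yak: HIT. Cache (LRU->MRU): [ant kiwi yak]
  19. access ant: HIT. Cache (LRU->MRU): [kiwi yak ant]
  20. access yak: HIT. Cache (LRU->MRU): [kiwi ant yak]
  21. access yak: HIT. Cache (LRU->MRU): [kiwi ant yak]
  22. access yak: HIT. Cache (LRU->MRU): [kiwi ant yak]
Total: 15 hits, 7 misses, 4 evictions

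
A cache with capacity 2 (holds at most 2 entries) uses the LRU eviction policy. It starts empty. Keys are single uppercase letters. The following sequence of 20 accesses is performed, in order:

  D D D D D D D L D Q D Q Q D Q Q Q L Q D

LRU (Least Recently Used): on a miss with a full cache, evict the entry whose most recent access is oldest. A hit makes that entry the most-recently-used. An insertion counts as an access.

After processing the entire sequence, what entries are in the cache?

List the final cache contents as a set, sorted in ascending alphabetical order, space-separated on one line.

Answer: D Q

Derivation:
LRU simulation (capacity=2):
  1. access D: MISS. Cache (LRU->MRU): [D]
  2. access D: HIT. Cache (LRU->MRU): [D]
  3. access D: HIT. Cache (LRU->MRU): [D]
  4. access D: HIT. Cache (LRU->MRU): [D]
  5. access D: HIT. Cache (LRU->MRU): [D]
  6. access D: HIT. Cache (LRU->MRU): [D]
  7. access D: HIT. Cache (LRU->MRU): [D]
  8. access L: MISS. Cache (LRU->MRU): [D L]
  9. access D: HIT. Cache (LRU->MRU): [L D]
  10. access Q: MISS, evict L. Cache (LRU->MRU): [D Q]
  11. access D: HIT. Cache (LRU->MRU): [Q D]
  12. access Q: HIT. Cache (LRU->MRU): [D Q]
  13. access Q: HIT. Cache (LRU->MRU): [D Q]
  14. access D: HIT. Cache (LRU->MRU): [Q D]
  15. access Q: HIT. Cache (LRU->MRU): [D Q]
  16. access Q: HIT. Cache (LRU->MRU): [D Q]
  17. access Q: HIT. Cache (LRU->MRU): [D Q]
  18. access L: MISS, evict D. Cache (LRU->MRU): [Q L]
  19. access Q: HIT. Cache (LRU->MRU): [L Q]
  20. access D: MISS, evict L. Cache (LRU->MRU): [Q D]
Total: 15 hits, 5 misses, 3 evictions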